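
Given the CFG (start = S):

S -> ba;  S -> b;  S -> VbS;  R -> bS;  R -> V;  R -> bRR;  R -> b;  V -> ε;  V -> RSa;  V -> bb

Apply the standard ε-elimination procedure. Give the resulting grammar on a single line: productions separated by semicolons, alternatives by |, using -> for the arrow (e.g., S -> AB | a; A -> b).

Nullable set: {R, V}.
S -> VbS: V nullable, giving VbS | bS.
R -> V: V nullable, giving V.
R -> bRR: R, R nullable, giving b | bR | bRR.
Drop V -> ε.
V -> RSa: R nullable, giving RSa | Sa.
Unchanged (no nullable symbols): S -> b; S -> ba; R -> b; R -> bS; V -> bb.

S -> b | bS | ba | VbS; R -> V | b | bR | bS | bRR; V -> Sa | bb | RSa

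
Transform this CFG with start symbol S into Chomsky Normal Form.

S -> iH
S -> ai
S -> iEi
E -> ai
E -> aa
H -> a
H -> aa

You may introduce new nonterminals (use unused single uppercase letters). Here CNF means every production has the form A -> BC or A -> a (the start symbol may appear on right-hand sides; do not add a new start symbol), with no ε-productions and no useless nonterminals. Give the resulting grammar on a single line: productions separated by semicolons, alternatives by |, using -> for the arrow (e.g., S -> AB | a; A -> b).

No ε-productions.
No unit productions to eliminate.
TERM: introduce A -> a, B -> i and substitute in every rule of length ≥2.
BIN: S -> BEB becomes S -> BC, C -> EB.

S -> AB | BC | BH; A -> a; B -> i; C -> EB; E -> AA | AB; H -> a | AA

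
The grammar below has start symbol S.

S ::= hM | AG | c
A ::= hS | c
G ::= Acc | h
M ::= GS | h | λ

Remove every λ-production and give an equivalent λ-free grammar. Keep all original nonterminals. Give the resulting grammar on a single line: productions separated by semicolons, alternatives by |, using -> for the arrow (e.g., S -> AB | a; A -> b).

S -> c | h | AG | hM; A -> c | hS; G -> h | Acc; M -> h | GS

Nullable set: {M}.
S -> hM: M nullable, giving h | hM.
Drop M -> λ.
Unchanged (no nullable symbols): S -> AG; S -> c; A -> c; A -> hS; G -> Acc; G -> h; M -> GS; M -> h.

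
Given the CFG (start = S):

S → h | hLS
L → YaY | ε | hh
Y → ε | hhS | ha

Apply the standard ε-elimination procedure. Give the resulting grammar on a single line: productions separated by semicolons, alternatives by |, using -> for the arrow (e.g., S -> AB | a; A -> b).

S -> h | hS | hLS; L -> a | Ya | aY | hh | YaY; Y -> ha | hhS

Nullable set: {L, Y}.
S -> hLS: L nullable, giving hLS | hS.
Drop L -> ε.
L -> YaY: Y, Y nullable, giving Ya | YaY | a | aY.
Drop Y -> ε.
Unchanged (no nullable symbols): S -> h; L -> hh; Y -> ha; Y -> hhS.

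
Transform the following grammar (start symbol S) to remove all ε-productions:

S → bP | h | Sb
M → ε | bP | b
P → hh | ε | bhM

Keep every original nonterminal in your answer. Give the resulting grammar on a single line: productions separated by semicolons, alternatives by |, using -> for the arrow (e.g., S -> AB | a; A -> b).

Nullable set: {M, P}.
S -> bP: P nullable, giving b | bP.
Drop M -> ε.
M -> bP: P nullable, giving b | bP.
Drop P -> ε.
P -> bhM: M nullable, giving bh | bhM.
Unchanged (no nullable symbols): S -> Sb; S -> h; M -> b; P -> hh.

S -> b | h | Sb | bP; M -> b | bP; P -> bh | hh | bhM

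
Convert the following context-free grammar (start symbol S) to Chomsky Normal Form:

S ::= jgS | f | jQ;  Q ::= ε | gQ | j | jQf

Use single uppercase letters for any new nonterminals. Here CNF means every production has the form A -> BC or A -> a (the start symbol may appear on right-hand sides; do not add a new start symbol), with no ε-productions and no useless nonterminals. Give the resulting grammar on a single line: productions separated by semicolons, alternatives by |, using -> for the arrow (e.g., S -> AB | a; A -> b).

S -> f | j | BE | BQ; A -> g; B -> j; C -> f; D -> QC; E -> AS; Q -> g | j | AQ | BC | BD

Nullable: {Q}; after ε-elimination: S -> f | j | jQ | jgS; Q -> g | j | gQ | jf | jQf.
No unit productions to eliminate.
TERM: introduce C -> f, A -> g, B -> j and substitute in every rule of length ≥2.
BIN: Q -> BQC becomes Q -> BD, D -> QC; S -> BAS becomes S -> BE, E -> AS.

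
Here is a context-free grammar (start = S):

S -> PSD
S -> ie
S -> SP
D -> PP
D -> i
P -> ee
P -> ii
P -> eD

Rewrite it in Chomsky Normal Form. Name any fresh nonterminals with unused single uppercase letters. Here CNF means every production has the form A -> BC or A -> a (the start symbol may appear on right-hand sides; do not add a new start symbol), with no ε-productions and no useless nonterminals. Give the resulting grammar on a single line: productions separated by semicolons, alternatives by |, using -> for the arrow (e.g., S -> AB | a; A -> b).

No ε-productions.
No unit productions to eliminate.
TERM: introduce A -> e, B -> i and substitute in every rule of length ≥2.
BIN: S -> PSD becomes S -> PC, C -> SD.

S -> BA | PC | SP; A -> e; B -> i; C -> SD; D -> i | PP; P -> AA | AD | BB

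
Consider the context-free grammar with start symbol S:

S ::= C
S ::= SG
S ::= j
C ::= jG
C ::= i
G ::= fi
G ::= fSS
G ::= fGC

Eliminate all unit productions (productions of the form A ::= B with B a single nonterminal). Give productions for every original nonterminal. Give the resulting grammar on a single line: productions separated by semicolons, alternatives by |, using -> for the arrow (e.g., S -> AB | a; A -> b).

Unit productions: S->C.
Unit pairs (A ⇒* B via units): (S,C).
S: inherits non-unit rules of {C, S} → SG | i | j | jG.
C: inherits non-unit rules of {C} → i | jG.
G: inherits non-unit rules of {G} → fGC | fSS | fi.

S -> i | j | SG | jG; C -> i | jG; G -> fi | fGC | fSS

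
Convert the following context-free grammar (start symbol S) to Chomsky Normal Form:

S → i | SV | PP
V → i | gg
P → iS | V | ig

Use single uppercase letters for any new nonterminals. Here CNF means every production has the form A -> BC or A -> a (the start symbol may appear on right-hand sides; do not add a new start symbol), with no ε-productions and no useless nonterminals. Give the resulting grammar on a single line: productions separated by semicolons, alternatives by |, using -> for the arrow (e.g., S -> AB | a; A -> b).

S -> i | PP | SV; A -> g; B -> i; P -> i | AA | BA | BS; V -> i | AA

No ε-productions.
After unit-elimination: S -> i | PP | SV; P -> i | gg | iS | ig; V -> i | gg.
TERM: introduce A -> g, B -> i and substitute in every rule of length ≥2.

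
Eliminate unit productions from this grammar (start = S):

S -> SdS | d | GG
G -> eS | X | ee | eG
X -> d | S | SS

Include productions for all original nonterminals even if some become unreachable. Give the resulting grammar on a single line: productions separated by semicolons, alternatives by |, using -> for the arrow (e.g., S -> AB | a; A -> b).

Unit productions: G->X, X->S.
Unit pairs (A ⇒* B via units): (G,S), (G,X), (X,S).
S: inherits non-unit rules of {S} → GG | SdS | d.
G: inherits non-unit rules of {G, S, X} → GG | SS | SdS | d | eG | eS | ee.
X: inherits non-unit rules of {S, X} → GG | SS | SdS | d.

S -> d | GG | SdS; G -> d | GG | SS | eG | eS | ee | SdS; X -> d | GG | SS | SdS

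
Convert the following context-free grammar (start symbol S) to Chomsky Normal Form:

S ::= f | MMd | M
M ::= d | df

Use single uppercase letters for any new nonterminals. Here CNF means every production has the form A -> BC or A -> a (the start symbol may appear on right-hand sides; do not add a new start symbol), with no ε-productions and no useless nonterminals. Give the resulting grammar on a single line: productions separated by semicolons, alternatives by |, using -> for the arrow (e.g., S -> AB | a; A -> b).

S -> d | f | AB | MC; A -> d; B -> f; C -> MA; M -> d | AB

No ε-productions.
After unit-elimination: S -> d | f | df | MMd; M -> d | df.
TERM: introduce A -> d, B -> f and substitute in every rule of length ≥2.
BIN: S -> MMA becomes S -> MC, C -> MA.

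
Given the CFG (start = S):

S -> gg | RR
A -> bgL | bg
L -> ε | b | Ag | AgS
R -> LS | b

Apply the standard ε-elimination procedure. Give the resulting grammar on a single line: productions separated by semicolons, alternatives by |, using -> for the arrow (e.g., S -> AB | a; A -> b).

Nullable set: {L}.
A -> bgL: L nullable, giving bg | bgL.
Drop L -> ε.
R -> LS: L nullable, giving LS | S.
Unchanged (no nullable symbols): S -> RR; S -> gg; A -> bg; L -> Ag; L -> AgS; L -> b; R -> b.

S -> RR | gg; A -> bg | bgL; L -> b | Ag | AgS; R -> S | b | LS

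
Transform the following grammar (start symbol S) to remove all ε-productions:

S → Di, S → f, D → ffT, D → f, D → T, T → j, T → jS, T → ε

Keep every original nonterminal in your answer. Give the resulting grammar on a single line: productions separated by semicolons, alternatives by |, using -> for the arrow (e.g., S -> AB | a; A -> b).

S -> f | i | Di; D -> T | f | ff | ffT; T -> j | jS

Nullable set: {D, T}.
S -> Di: D nullable, giving Di | i.
D -> T: T nullable, giving T.
D -> ffT: T nullable, giving ff | ffT.
Drop T -> ε.
Unchanged (no nullable symbols): S -> f; D -> f; T -> j; T -> jS.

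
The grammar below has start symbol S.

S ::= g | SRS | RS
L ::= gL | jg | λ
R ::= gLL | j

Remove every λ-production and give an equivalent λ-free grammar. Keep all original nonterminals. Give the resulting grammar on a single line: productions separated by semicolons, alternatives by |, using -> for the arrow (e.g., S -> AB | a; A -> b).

S -> g | RS | SRS; L -> g | gL | jg; R -> g | j | gL | gLL

Nullable set: {L}.
Drop L -> λ.
L -> gL: L nullable, giving g | gL.
R -> gLL: L, L nullable, giving g | gL | gLL.
Unchanged (no nullable symbols): S -> RS; S -> SRS; S -> g; L -> jg; R -> j.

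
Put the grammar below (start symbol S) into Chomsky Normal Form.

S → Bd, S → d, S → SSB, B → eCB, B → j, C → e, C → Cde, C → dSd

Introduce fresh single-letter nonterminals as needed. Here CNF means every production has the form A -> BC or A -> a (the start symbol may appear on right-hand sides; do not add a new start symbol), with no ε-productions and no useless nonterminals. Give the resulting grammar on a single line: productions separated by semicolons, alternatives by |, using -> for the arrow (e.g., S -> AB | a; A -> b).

No ε-productions.
No unit productions to eliminate.
TERM: introduce D -> d, A -> e and substitute in every rule of length ≥2.
BIN: B -> ACB becomes B -> AE, E -> CB; C -> CDA becomes C -> CF, F -> DA; C -> DSD becomes C -> DG, G -> SD; S -> SSB becomes S -> SH, H -> SB.

S -> d | BD | SH; A -> e; B -> j | AE; C -> e | CF | DG; D -> d; E -> CB; F -> DA; G -> SD; H -> SB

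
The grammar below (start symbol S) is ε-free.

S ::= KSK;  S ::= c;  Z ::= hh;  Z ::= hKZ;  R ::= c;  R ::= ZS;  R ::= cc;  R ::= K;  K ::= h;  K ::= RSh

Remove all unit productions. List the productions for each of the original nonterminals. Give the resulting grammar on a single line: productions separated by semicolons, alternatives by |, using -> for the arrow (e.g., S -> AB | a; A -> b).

S -> c | KSK; K -> h | RSh; R -> c | h | ZS | cc | RSh; Z -> hh | hKZ

Unit productions: R->K.
Unit pairs (A ⇒* B via units): (R,K).
S: inherits non-unit rules of {S} → KSK | c.
K: inherits non-unit rules of {K} → RSh | h.
R: inherits non-unit rules of {K, R} → RSh | ZS | c | cc | h.
Z: inherits non-unit rules of {Z} → hKZ | hh.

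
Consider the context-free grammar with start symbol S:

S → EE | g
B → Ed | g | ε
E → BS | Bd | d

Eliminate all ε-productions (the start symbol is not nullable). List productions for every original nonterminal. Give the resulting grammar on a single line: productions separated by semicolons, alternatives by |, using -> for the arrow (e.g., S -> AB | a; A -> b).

S -> g | EE; B -> g | Ed; E -> S | d | BS | Bd

Nullable set: {B}.
Drop B -> ε.
E -> BS: B nullable, giving BS | S.
E -> Bd: B nullable, giving Bd | d.
Unchanged (no nullable symbols): S -> EE; S -> g; B -> Ed; B -> g; E -> d.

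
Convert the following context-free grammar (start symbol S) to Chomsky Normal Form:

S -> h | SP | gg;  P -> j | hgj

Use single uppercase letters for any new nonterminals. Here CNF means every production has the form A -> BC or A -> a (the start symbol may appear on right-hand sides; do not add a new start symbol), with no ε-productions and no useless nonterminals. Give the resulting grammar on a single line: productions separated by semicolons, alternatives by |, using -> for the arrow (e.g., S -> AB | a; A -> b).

S -> h | BB | SP; A -> h; B -> g; C -> j; D -> BC; P -> j | AD

No ε-productions.
No unit productions to eliminate.
TERM: introduce B -> g, A -> h, C -> j and substitute in every rule of length ≥2.
BIN: P -> ABC becomes P -> AD, D -> BC.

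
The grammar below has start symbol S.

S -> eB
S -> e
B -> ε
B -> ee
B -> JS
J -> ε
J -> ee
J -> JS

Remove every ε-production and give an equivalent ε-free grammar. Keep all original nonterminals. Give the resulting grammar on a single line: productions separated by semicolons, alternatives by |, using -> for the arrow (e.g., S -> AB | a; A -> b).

Nullable set: {B, J}.
S -> eB: B nullable, giving e | eB.
Drop B -> ε.
B -> JS: J nullable, giving JS | S.
Drop J -> ε.
J -> JS: J nullable, giving JS | S.
Unchanged (no nullable symbols): S -> e; B -> ee; J -> ee.

S -> e | eB; B -> S | JS | ee; J -> S | JS | ee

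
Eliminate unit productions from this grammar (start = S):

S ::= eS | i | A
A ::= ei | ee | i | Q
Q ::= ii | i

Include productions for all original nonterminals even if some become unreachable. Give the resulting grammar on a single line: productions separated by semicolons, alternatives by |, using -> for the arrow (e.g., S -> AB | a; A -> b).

S -> i | eS | ee | ei | ii; A -> i | ee | ei | ii; Q -> i | ii

Unit productions: A->Q, S->A.
Unit pairs (A ⇒* B via units): (A,Q), (S,A), (S,Q).
S: inherits non-unit rules of {A, Q, S} → eS | ee | ei | i | ii.
A: inherits non-unit rules of {A, Q} → ee | ei | i | ii.
Q: inherits non-unit rules of {Q} → i | ii.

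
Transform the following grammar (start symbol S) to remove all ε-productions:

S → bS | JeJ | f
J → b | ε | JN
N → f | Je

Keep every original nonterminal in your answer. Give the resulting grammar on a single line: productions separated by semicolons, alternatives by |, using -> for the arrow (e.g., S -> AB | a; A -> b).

Nullable set: {J}.
S -> JeJ: J, J nullable, giving Je | JeJ | e | eJ.
Drop J -> ε.
J -> JN: J nullable, giving JN | N.
N -> Je: J nullable, giving Je | e.
Unchanged (no nullable symbols): S -> bS; S -> f; J -> b; N -> f.

S -> e | f | Je | bS | eJ | JeJ; J -> N | b | JN; N -> e | f | Je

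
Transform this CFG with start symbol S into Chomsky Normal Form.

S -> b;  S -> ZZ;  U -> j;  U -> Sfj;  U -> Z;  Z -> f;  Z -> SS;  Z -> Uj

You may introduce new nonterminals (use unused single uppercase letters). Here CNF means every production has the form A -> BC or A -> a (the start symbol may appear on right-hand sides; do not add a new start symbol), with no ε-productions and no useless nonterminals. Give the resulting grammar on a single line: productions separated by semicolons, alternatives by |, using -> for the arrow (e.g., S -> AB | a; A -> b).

S -> b | ZZ; A -> f; B -> j; C -> AB; U -> f | j | SC | SS | UB; Z -> f | SS | UB

No ε-productions.
After unit-elimination: S -> b | ZZ; U -> f | j | SS | Uj | Sfj; Z -> f | SS | Uj.
TERM: introduce A -> f, B -> j and substitute in every rule of length ≥2.
BIN: U -> SAB becomes U -> SC, C -> AB.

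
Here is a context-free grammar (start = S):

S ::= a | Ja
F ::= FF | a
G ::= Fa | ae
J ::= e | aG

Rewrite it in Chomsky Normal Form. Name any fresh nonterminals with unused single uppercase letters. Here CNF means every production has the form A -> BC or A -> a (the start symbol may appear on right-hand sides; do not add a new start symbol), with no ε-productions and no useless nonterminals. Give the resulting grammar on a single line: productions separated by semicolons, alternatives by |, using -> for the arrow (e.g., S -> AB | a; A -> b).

S -> a | JA; A -> a; B -> e; F -> a | FF; G -> AB | FA; J -> e | AG

No ε-productions.
No unit productions to eliminate.
TERM: introduce A -> a, B -> e and substitute in every rule of length ≥2.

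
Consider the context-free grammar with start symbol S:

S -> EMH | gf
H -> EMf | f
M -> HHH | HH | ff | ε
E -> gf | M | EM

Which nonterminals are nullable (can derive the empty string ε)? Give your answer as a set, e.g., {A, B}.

Directly nullable (have an ε-rule): {M}.
E is nullable via E -> M (every symbol on the right is already known nullable).
Not nullable: H, S — each has a terminal in every rule's right-hand side or depends on a non-nullable symbol.

{E, M}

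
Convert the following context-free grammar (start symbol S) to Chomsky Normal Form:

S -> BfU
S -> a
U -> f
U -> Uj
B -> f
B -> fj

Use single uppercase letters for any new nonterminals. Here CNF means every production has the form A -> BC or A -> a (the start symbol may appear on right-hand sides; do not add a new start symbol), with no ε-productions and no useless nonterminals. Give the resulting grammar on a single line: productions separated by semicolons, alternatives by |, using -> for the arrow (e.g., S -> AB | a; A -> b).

No ε-productions.
No unit productions to eliminate.
TERM: introduce A -> f, C -> j and substitute in every rule of length ≥2.
BIN: S -> BAU becomes S -> BD, D -> AU.

S -> a | BD; A -> f; B -> f | AC; C -> j; D -> AU; U -> f | UC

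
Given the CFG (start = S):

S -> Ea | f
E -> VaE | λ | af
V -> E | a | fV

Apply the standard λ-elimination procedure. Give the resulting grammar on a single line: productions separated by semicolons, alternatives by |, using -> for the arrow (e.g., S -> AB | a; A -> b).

Nullable set: {E, V}.
S -> Ea: E nullable, giving Ea | a.
Drop E -> λ.
E -> VaE: V, E nullable, giving Va | VaE | a | aE.
V -> E: E nullable, giving E.
V -> fV: V nullable, giving f | fV.
Unchanged (no nullable symbols): S -> f; E -> af; V -> a.

S -> a | f | Ea; E -> a | Va | aE | af | VaE; V -> E | a | f | fV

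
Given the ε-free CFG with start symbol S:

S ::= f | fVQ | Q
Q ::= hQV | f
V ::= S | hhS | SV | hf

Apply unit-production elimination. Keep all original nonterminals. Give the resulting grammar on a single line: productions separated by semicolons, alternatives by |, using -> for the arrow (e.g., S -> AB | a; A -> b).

Unit productions: S->Q, V->S.
Unit pairs (A ⇒* B via units): (S,Q), (V,Q), (V,S).
S: inherits non-unit rules of {Q, S} → f | fVQ | hQV.
Q: inherits non-unit rules of {Q} → f | hQV.
V: inherits non-unit rules of {Q, S, V} → SV | f | fVQ | hQV | hf | hhS.

S -> f | fVQ | hQV; Q -> f | hQV; V -> f | SV | hf | fVQ | hQV | hhS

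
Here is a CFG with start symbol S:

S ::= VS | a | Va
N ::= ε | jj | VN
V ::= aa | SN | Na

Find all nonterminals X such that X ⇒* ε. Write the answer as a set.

{N}

Directly nullable (have an ε-rule): {N}.
Not nullable: S, V — each has a terminal in every rule's right-hand side or depends on a non-nullable symbol.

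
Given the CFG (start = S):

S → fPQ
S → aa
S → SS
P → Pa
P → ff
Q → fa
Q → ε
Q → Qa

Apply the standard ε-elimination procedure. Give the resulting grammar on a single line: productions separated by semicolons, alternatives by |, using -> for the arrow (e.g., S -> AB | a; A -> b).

S -> SS | aa | fP | fPQ; P -> Pa | ff; Q -> a | Qa | fa

Nullable set: {Q}.
S -> fPQ: Q nullable, giving fP | fPQ.
Drop Q -> ε.
Q -> Qa: Q nullable, giving Qa | a.
Unchanged (no nullable symbols): S -> SS; S -> aa; P -> Pa; P -> ff; Q -> fa.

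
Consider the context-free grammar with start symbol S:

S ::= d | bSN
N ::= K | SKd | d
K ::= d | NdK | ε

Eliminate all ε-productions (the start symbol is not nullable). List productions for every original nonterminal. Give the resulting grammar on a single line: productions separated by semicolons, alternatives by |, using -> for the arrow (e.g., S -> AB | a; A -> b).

S -> d | bS | bSN; K -> d | Nd | dK | NdK; N -> K | d | Sd | SKd

Nullable set: {K, N}.
S -> bSN: N nullable, giving bS | bSN.
Drop K -> ε.
K -> NdK: N, K nullable, giving Nd | NdK | d | dK.
N -> K: K nullable, giving K.
N -> SKd: K nullable, giving SKd | Sd.
Unchanged (no nullable symbols): S -> d; K -> d; N -> d.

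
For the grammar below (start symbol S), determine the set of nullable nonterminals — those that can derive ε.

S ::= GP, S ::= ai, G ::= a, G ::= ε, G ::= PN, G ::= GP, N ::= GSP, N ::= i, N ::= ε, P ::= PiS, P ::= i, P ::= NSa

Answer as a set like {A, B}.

{G, N}

Directly nullable (have an ε-rule): {G, N}.
Not nullable: P, S — each has a terminal in every rule's right-hand side or depends on a non-nullable symbol.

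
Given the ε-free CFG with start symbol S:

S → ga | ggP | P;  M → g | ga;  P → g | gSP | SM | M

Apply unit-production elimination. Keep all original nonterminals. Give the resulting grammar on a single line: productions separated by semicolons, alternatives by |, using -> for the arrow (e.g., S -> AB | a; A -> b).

Unit productions: P->M, S->P.
Unit pairs (A ⇒* B via units): (P,M), (S,M), (S,P).
S: inherits non-unit rules of {M, P, S} → SM | g | gSP | ga | ggP.
M: inherits non-unit rules of {M} → g | ga.
P: inherits non-unit rules of {M, P} → SM | g | gSP | ga.

S -> g | SM | ga | gSP | ggP; M -> g | ga; P -> g | SM | ga | gSP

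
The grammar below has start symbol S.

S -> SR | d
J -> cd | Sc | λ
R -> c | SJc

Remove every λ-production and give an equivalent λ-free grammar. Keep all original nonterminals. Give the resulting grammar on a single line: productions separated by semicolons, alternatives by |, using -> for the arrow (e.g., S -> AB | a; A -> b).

S -> d | SR; J -> Sc | cd; R -> c | Sc | SJc

Nullable set: {J}.
Drop J -> λ.
R -> SJc: J nullable, giving SJc | Sc.
Unchanged (no nullable symbols): S -> SR; S -> d; J -> Sc; J -> cd; R -> c.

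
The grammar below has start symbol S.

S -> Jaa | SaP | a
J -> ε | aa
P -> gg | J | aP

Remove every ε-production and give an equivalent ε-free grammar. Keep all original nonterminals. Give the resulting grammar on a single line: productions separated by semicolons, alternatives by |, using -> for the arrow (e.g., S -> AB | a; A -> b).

Nullable set: {J, P}.
S -> Jaa: J nullable, giving Jaa | aa.
S -> SaP: P nullable, giving Sa | SaP.
Drop J -> ε.
P -> J: J nullable, giving J.
P -> aP: P nullable, giving a | aP.
Unchanged (no nullable symbols): S -> a; J -> aa; P -> gg.

S -> a | Sa | aa | Jaa | SaP; J -> aa; P -> J | a | aP | gg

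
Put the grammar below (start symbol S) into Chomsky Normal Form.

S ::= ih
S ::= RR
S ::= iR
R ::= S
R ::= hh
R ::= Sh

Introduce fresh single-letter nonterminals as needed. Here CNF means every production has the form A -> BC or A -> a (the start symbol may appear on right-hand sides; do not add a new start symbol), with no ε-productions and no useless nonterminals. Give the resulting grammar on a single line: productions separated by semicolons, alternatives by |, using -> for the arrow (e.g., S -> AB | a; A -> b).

S -> BA | BR | RR; A -> h; B -> i; R -> AA | BA | BR | RR | SA

No ε-productions.
After unit-elimination: S -> RR | iR | ih; R -> RR | Sh | hh | iR | ih.
TERM: introduce A -> h, B -> i and substitute in every rule of length ≥2.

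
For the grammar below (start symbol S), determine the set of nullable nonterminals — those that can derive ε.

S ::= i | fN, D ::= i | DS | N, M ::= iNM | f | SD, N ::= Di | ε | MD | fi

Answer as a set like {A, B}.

{D, N}

Directly nullable (have an ε-rule): {N}.
D is nullable via D -> N (every symbol on the right is already known nullable).
Not nullable: M, S — each has a terminal in every rule's right-hand side or depends on a non-nullable symbol.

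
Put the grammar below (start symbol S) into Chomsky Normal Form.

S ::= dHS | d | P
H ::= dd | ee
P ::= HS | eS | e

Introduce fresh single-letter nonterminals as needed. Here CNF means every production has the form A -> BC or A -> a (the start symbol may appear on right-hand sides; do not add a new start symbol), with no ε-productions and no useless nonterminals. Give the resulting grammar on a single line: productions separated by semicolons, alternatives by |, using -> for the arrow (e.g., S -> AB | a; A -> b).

No ε-productions.
After unit-elimination: S -> d | e | HS | eS | dHS; H -> dd | ee; P -> e | HS | eS.
TERM: introduce A -> d, B -> e and substitute in every rule of length ≥2.
BIN: S -> AHS becomes S -> AC, C -> HS.
Drop unreachable/unproductive: P.

S -> d | e | AC | BS | HS; A -> d; B -> e; C -> HS; H -> AA | BB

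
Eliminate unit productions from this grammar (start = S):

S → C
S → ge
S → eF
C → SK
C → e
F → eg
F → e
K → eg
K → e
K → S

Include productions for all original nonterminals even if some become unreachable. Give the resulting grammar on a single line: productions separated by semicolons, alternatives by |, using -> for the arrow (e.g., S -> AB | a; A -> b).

S -> e | SK | eF | ge; C -> e | SK; F -> e | eg; K -> e | SK | eF | eg | ge

Unit productions: K->S, S->C.
Unit pairs (A ⇒* B via units): (K,C), (K,S), (S,C).
S: inherits non-unit rules of {C, S} → SK | e | eF | ge.
C: inherits non-unit rules of {C} → SK | e.
F: inherits non-unit rules of {F} → e | eg.
K: inherits non-unit rules of {C, K, S} → SK | e | eF | eg | ge.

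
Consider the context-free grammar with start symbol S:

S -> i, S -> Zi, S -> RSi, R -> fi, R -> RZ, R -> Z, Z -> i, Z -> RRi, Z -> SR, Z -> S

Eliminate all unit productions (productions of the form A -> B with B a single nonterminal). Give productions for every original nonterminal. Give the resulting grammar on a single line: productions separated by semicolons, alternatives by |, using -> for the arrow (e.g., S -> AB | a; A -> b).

S -> i | Zi | RSi; R -> i | RZ | SR | Zi | fi | RRi | RSi; Z -> i | SR | Zi | RRi | RSi

Unit productions: R->Z, Z->S.
Unit pairs (A ⇒* B via units): (R,S), (R,Z), (Z,S).
S: inherits non-unit rules of {S} → RSi | Zi | i.
R: inherits non-unit rules of {R, S, Z} → RRi | RSi | RZ | SR | Zi | fi | i.
Z: inherits non-unit rules of {S, Z} → RRi | RSi | SR | Zi | i.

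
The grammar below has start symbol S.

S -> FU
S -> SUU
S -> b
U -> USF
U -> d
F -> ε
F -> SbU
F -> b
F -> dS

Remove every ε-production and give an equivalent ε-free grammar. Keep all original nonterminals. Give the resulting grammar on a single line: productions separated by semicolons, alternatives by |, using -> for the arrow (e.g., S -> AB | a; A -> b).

S -> U | b | FU | SUU; F -> b | dS | SbU; U -> d | US | USF

Nullable set: {F}.
S -> FU: F nullable, giving FU | U.
Drop F -> ε.
U -> USF: F nullable, giving US | USF.
Unchanged (no nullable symbols): S -> SUU; S -> b; F -> SbU; F -> b; F -> dS; U -> d.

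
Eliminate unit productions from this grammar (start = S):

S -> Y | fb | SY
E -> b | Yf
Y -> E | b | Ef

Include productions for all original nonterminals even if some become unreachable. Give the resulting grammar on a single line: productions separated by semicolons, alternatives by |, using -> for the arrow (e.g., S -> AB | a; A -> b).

S -> b | Ef | SY | Yf | fb; E -> b | Yf; Y -> b | Ef | Yf

Unit productions: S->Y, Y->E.
Unit pairs (A ⇒* B via units): (S,E), (S,Y), (Y,E).
S: inherits non-unit rules of {E, S, Y} → Ef | SY | Yf | b | fb.
E: inherits non-unit rules of {E} → Yf | b.
Y: inherits non-unit rules of {E, Y} → Ef | Yf | b.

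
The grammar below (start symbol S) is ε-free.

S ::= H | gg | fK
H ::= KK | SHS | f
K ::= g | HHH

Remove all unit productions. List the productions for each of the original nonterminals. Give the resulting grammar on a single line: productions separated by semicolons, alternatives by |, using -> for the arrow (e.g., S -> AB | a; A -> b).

S -> f | KK | fK | gg | SHS; H -> f | KK | SHS; K -> g | HHH

Unit productions: S->H.
Unit pairs (A ⇒* B via units): (S,H).
S: inherits non-unit rules of {H, S} → KK | SHS | f | fK | gg.
H: inherits non-unit rules of {H} → KK | SHS | f.
K: inherits non-unit rules of {K} → HHH | g.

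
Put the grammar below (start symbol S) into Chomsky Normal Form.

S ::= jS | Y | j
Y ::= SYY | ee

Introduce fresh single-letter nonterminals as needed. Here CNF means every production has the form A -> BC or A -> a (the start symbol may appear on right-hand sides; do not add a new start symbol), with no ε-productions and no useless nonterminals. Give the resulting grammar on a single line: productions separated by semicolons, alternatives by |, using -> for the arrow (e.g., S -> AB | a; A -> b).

S -> j | AA | BS | SC; A -> e; B -> j; C -> YY; D -> YY; Y -> AA | SD

No ε-productions.
After unit-elimination: S -> j | ee | jS | SYY; Y -> ee | SYY.
TERM: introduce A -> e, B -> j and substitute in every rule of length ≥2.
BIN: S -> SYY becomes S -> SC, C -> YY; Y -> SYY becomes Y -> SD, D -> YY.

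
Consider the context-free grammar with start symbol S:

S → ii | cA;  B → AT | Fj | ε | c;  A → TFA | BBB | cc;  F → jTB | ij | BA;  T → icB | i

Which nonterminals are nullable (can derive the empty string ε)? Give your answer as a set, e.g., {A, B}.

{A, B, F}

Directly nullable (have an ε-rule): {B}.
A is nullable via A -> BBB (every symbol on the right is already known nullable).
F is nullable via F -> BA (every symbol on the right is already known nullable).
Not nullable: S, T — each has a terminal in every rule's right-hand side or depends on a non-nullable symbol.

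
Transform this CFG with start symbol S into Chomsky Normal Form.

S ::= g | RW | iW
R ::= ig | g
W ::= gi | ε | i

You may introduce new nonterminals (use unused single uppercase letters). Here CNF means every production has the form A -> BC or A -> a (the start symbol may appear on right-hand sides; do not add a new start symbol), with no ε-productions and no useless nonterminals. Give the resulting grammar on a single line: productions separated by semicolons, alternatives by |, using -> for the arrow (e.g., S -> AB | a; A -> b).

S -> g | i | AB | AW | RW; A -> i; B -> g; R -> g | AB; W -> i | BA

Nullable: {W}; after ε-elimination: S -> R | g | i | RW | iW; R -> g | ig; W -> i | gi.
After unit-elimination: S -> g | i | RW | iW | ig; R -> g | ig; W -> i | gi.
TERM: introduce B -> g, A -> i and substitute in every rule of length ≥2.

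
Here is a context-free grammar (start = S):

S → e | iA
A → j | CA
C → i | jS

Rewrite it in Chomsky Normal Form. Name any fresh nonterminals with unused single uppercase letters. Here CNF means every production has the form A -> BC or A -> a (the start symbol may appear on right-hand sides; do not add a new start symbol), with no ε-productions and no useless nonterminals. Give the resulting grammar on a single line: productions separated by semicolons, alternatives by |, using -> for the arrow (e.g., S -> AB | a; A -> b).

S -> e | DA; A -> j | CA; B -> j; C -> i | BS; D -> i

No ε-productions.
No unit productions to eliminate.
TERM: introduce D -> i, B -> j and substitute in every rule of length ≥2.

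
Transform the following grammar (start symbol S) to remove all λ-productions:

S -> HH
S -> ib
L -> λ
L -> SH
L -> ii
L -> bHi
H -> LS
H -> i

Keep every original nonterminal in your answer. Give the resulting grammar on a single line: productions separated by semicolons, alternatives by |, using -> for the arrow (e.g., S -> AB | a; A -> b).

S -> HH | ib; H -> S | i | LS; L -> SH | ii | bHi

Nullable set: {L}.
H -> LS: L nullable, giving LS | S.
Drop L -> λ.
Unchanged (no nullable symbols): S -> HH; S -> ib; H -> i; L -> SH; L -> bHi; L -> ii.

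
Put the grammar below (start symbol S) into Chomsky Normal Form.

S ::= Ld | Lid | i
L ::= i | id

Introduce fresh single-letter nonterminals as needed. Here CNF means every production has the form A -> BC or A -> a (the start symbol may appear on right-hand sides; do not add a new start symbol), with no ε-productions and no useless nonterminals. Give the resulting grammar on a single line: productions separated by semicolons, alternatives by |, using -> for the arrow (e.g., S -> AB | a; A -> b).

No ε-productions.
No unit productions to eliminate.
TERM: introduce B -> d, A -> i and substitute in every rule of length ≥2.
BIN: S -> LAB becomes S -> LC, C -> AB.

S -> i | LB | LC; A -> i; B -> d; C -> AB; L -> i | AB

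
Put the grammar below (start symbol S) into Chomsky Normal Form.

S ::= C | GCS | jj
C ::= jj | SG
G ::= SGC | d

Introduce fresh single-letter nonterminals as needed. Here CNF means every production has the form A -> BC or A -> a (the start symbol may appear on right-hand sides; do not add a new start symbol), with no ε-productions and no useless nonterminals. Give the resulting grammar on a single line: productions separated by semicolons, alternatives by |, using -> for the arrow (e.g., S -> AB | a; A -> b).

No ε-productions.
After unit-elimination: S -> SG | jj | GCS; C -> SG | jj; G -> d | SGC.
TERM: introduce A -> j and substitute in every rule of length ≥2.
BIN: G -> SGC becomes G -> SB, B -> GC; S -> GCS becomes S -> GD, D -> CS.

S -> AA | GD | SG; A -> j; B -> GC; C -> AA | SG; D -> CS; G -> d | SB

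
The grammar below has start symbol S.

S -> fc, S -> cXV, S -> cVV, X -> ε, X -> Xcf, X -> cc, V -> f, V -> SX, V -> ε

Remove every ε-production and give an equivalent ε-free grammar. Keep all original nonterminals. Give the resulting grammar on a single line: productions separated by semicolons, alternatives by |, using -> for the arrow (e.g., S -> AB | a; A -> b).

S -> c | cV | cX | fc | cVV | cXV; V -> S | f | SX; X -> cc | cf | Xcf

Nullable set: {V, X}.
S -> cVV: V, V nullable, giving c | cV | cVV.
S -> cXV: X, V nullable, giving c | cV | cX | cXV.
Drop V -> ε.
V -> SX: X nullable, giving S | SX.
Drop X -> ε.
X -> Xcf: X nullable, giving Xcf | cf.
Unchanged (no nullable symbols): S -> fc; V -> f; X -> cc.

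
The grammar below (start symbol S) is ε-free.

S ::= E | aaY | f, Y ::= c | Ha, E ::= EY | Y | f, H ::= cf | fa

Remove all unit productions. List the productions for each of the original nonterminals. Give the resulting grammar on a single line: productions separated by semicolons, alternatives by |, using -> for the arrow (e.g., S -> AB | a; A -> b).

S -> c | f | EY | Ha | aaY; E -> c | f | EY | Ha; H -> cf | fa; Y -> c | Ha

Unit productions: E->Y, S->E.
Unit pairs (A ⇒* B via units): (E,Y), (S,E), (S,Y).
S: inherits non-unit rules of {E, S, Y} → EY | Ha | aaY | c | f.
E: inherits non-unit rules of {E, Y} → EY | Ha | c | f.
H: inherits non-unit rules of {H} → cf | fa.
Y: inherits non-unit rules of {Y} → Ha | c.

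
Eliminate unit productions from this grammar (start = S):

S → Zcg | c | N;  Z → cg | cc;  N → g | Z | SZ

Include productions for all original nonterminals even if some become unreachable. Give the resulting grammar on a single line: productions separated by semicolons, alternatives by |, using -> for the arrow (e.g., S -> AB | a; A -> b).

S -> c | g | SZ | cc | cg | Zcg; N -> g | SZ | cc | cg; Z -> cc | cg

Unit productions: N->Z, S->N.
Unit pairs (A ⇒* B via units): (N,Z), (S,N), (S,Z).
S: inherits non-unit rules of {N, S, Z} → SZ | Zcg | c | cc | cg | g.
N: inherits non-unit rules of {N, Z} → SZ | cc | cg | g.
Z: inherits non-unit rules of {Z} → cc | cg.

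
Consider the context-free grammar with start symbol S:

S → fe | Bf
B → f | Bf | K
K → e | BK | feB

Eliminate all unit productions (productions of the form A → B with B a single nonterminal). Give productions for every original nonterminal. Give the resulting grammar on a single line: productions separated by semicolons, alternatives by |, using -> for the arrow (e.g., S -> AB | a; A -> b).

S -> Bf | fe; B -> e | f | BK | Bf | feB; K -> e | BK | feB

Unit productions: B->K.
Unit pairs (A ⇒* B via units): (B,K).
S: inherits non-unit rules of {S} → Bf | fe.
B: inherits non-unit rules of {B, K} → BK | Bf | e | f | feB.
K: inherits non-unit rules of {K} → BK | e | feB.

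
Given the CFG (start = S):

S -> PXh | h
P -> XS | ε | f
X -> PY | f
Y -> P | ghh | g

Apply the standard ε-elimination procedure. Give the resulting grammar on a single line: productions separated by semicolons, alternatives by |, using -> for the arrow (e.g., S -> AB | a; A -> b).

S -> h | Ph | Xh | PXh; P -> S | f | XS; X -> P | Y | f | PY; Y -> P | g | ghh

Nullable set: {P, X, Y}.
S -> PXh: P, X nullable, giving PXh | Ph | Xh | h.
Drop P -> ε.
P -> XS: X nullable, giving S | XS.
X -> PY: P, Y nullable, giving P | PY | Y.
Y -> P: P nullable, giving P.
Unchanged (no nullable symbols): S -> h; P -> f; X -> f; Y -> g; Y -> ghh.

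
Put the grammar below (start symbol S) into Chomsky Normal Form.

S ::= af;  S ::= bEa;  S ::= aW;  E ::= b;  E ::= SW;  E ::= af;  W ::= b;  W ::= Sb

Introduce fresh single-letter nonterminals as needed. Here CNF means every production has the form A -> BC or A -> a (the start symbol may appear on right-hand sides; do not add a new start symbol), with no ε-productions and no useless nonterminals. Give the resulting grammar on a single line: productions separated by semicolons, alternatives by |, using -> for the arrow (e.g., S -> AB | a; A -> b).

S -> AB | AW | CD; A -> a; B -> f; C -> b; D -> EA; E -> b | AB | SW; W -> b | SC

No ε-productions.
No unit productions to eliminate.
TERM: introduce A -> a, C -> b, B -> f and substitute in every rule of length ≥2.
BIN: S -> CEA becomes S -> CD, D -> EA.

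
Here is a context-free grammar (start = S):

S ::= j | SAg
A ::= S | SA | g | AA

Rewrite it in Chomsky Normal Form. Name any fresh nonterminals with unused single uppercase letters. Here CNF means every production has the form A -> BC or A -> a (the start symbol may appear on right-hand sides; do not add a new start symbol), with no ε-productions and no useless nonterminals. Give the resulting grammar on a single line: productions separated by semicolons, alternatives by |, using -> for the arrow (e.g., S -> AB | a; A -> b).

S -> j | SD; A -> g | j | AA | SA | SC; B -> g; C -> AB; D -> AB

No ε-productions.
After unit-elimination: S -> j | SAg; A -> g | j | AA | SA | SAg.
TERM: introduce B -> g and substitute in every rule of length ≥2.
BIN: A -> SAB becomes A -> SC, C -> AB; S -> SAB becomes S -> SD, D -> AB.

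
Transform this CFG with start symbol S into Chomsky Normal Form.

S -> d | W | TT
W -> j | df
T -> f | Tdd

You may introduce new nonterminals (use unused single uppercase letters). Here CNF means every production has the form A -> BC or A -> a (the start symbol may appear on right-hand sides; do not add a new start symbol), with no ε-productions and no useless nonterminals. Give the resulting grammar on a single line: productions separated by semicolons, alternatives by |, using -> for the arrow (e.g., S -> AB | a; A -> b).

No ε-productions.
After unit-elimination: S -> d | j | TT | df; T -> f | Tdd; W -> j | df.
TERM: introduce A -> d, B -> f and substitute in every rule of length ≥2.
BIN: T -> TAA becomes T -> TC, C -> AA.
Drop unreachable/unproductive: W.

S -> d | j | AB | TT; A -> d; B -> f; C -> AA; T -> f | TC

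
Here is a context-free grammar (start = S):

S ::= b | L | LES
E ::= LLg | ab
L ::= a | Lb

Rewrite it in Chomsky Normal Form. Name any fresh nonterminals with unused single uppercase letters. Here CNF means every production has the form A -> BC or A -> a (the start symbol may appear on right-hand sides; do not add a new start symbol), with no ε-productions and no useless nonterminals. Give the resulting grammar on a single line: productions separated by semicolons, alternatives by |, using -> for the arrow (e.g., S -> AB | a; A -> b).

No ε-productions.
After unit-elimination: S -> a | b | Lb | LES; E -> ab | LLg; L -> a | Lb.
TERM: introduce B -> a, C -> b, A -> g and substitute in every rule of length ≥2.
BIN: E -> LLA becomes E -> LD, D -> LA; S -> LES becomes S -> LF, F -> ES.

S -> a | b | LC | LF; A -> g; B -> a; C -> b; D -> LA; E -> BC | LD; F -> ES; L -> a | LC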